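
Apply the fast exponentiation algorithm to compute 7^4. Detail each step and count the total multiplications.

Computing 7^4 by squaring (build up from 7^1; each line after the first costs one multiplication):

7^1 = 7
7^2 = (7^1)^2 = 7^2 = 49
7^4 = (7^2)^2 = 49^2 = 2401

Result: 2401
Multiplications needed: 2 (2 lines after 7^1)

7^4 = 2401. Using exponentiation by squaring, this requires 2 multiplications. The key idea: if the exponent is even, square the half-power; if odd, multiply by the base once.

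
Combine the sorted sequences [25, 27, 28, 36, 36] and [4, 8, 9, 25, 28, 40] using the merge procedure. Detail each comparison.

Merging process:

Compare 25 vs 4: take 4 from right. Merged: [4]
Compare 25 vs 8: take 8 from right. Merged: [4, 8]
Compare 25 vs 9: take 9 from right. Merged: [4, 8, 9]
Compare 25 vs 25: take 25 from left. Merged: [4, 8, 9, 25]
Compare 27 vs 25: take 25 from right. Merged: [4, 8, 9, 25, 25]
Compare 27 vs 28: take 27 from left. Merged: [4, 8, 9, 25, 25, 27]
Compare 28 vs 28: take 28 from left. Merged: [4, 8, 9, 25, 25, 27, 28]
Compare 36 vs 28: take 28 from right. Merged: [4, 8, 9, 25, 25, 27, 28, 28]
Compare 36 vs 40: take 36 from left. Merged: [4, 8, 9, 25, 25, 27, 28, 28, 36]
Compare 36 vs 40: take 36 from left. Merged: [4, 8, 9, 25, 25, 27, 28, 28, 36, 36]
Append remaining from right: [40]. Merged: [4, 8, 9, 25, 25, 27, 28, 28, 36, 36, 40]

Final merged array: [4, 8, 9, 25, 25, 27, 28, 28, 36, 36, 40]
Total comparisons: 10

The merged array is [4, 8, 9, 25, 25, 27, 28, 28, 36, 36, 40], requiring 10 comparisons. The merge step runs in O(n) time where n is the total number of elements.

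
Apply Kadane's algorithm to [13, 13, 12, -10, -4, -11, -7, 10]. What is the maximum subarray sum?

Using Kadane's algorithm on [13, 13, 12, -10, -4, -11, -7, 10]:

Scanning through the array:
Position 1 (value 13): max_ending_here = 26, max_so_far = 26
Position 2 (value 12): max_ending_here = 38, max_so_far = 38
Position 3 (value -10): max_ending_here = 28, max_so_far = 38
Position 4 (value -4): max_ending_here = 24, max_so_far = 38
Position 5 (value -11): max_ending_here = 13, max_so_far = 38
Position 6 (value -7): max_ending_here = 6, max_so_far = 38
Position 7 (value 10): max_ending_here = 16, max_so_far = 38

Maximum subarray: [13, 13, 12]
Maximum sum: 38

The maximum subarray is [13, 13, 12] with sum 38. This subarray runs from index 0 to index 2.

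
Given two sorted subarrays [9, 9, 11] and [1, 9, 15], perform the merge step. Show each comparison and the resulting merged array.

Merging process:

Compare 9 vs 1: take 1 from right. Merged: [1]
Compare 9 vs 9: take 9 from left. Merged: [1, 9]
Compare 9 vs 9: take 9 from left. Merged: [1, 9, 9]
Compare 11 vs 9: take 9 from right. Merged: [1, 9, 9, 9]
Compare 11 vs 15: take 11 from left. Merged: [1, 9, 9, 9, 11]
Append remaining from right: [15]. Merged: [1, 9, 9, 9, 11, 15]

Final merged array: [1, 9, 9, 9, 11, 15]
Total comparisons: 5

The merged array is [1, 9, 9, 9, 11, 15], requiring 5 comparisons. The merge step runs in O(n) time where n is the total number of elements.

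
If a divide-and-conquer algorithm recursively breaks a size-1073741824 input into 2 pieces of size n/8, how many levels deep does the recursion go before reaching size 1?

For divide and conquer with division factor 8:

Problem sizes at each level:
Level 0: 1073741824
Level 1: 134217728
Level 2: 16777216
Level 3: 2097152
Level 4: 262144
Level 5: 32768
Level 6: 4096
Level 7: 512
Level 8: 64
Level 9: 8
Level 10: 1

The root is level 0 and the size-1 base case is level 10 (the tree spans levels 0 through 10, i.e. 11 levels counting the root), so the depth is the number of divisions: log_8(1073741824) = 10

The recursion tree depth is log_8(1073741824) = 10. At each level, the problem size is divided by 8, so it takes 10 divisions to reduce to a base case of size 1. The algorithm makes 2 recursive calls at each level.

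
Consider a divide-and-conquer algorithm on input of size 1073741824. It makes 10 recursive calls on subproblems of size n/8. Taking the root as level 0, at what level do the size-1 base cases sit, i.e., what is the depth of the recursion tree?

For divide and conquer with division factor 8:

Problem sizes at each level:
Level 0: 1073741824
Level 1: 134217728
Level 2: 16777216
Level 3: 2097152
Level 4: 262144
Level 5: 32768
Level 6: 4096
Level 7: 512
Level 8: 64
Level 9: 8
Level 10: 1

The root is level 0 and the size-1 base case is level 10 (the tree spans levels 0 through 10, i.e. 11 levels counting the root), so the depth is the number of divisions: log_8(1073741824) = 10

The recursion tree depth is log_8(1073741824) = 10. At each level, the problem size is divided by 8, so it takes 10 divisions to reduce to a base case of size 1. The algorithm makes 10 recursive calls at each level.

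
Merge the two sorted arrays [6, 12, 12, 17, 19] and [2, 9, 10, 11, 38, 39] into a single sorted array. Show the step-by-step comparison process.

Merging process:

Compare 6 vs 2: take 2 from right. Merged: [2]
Compare 6 vs 9: take 6 from left. Merged: [2, 6]
Compare 12 vs 9: take 9 from right. Merged: [2, 6, 9]
Compare 12 vs 10: take 10 from right. Merged: [2, 6, 9, 10]
Compare 12 vs 11: take 11 from right. Merged: [2, 6, 9, 10, 11]
Compare 12 vs 38: take 12 from left. Merged: [2, 6, 9, 10, 11, 12]
Compare 12 vs 38: take 12 from left. Merged: [2, 6, 9, 10, 11, 12, 12]
Compare 17 vs 38: take 17 from left. Merged: [2, 6, 9, 10, 11, 12, 12, 17]
Compare 19 vs 38: take 19 from left. Merged: [2, 6, 9, 10, 11, 12, 12, 17, 19]
Append remaining from right: [38, 39]. Merged: [2, 6, 9, 10, 11, 12, 12, 17, 19, 38, 39]

Final merged array: [2, 6, 9, 10, 11, 12, 12, 17, 19, 38, 39]
Total comparisons: 9

The merged array is [2, 6, 9, 10, 11, 12, 12, 17, 19, 38, 39], requiring 9 comparisons. The merge step runs in O(n) time where n is the total number of elements.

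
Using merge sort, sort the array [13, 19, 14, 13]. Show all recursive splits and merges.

Merge sort trace:

Split: [13, 19, 14, 13] -> [13, 19] and [14, 13]
  Split: [13, 19] -> [13] and [19]
  Merge: [13] + [19] -> [13, 19]
  Split: [14, 13] -> [14] and [13]
  Merge: [14] + [13] -> [13, 14]
Merge: [13, 19] + [13, 14] -> [13, 13, 14, 19]

Final sorted array: [13, 13, 14, 19]

The merge sort proceeds by recursively splitting the array and merging sorted halves.
After all merges, the sorted array is [13, 13, 14, 19].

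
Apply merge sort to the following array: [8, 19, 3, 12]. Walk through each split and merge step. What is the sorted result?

Merge sort trace:

Split: [8, 19, 3, 12] -> [8, 19] and [3, 12]
  Split: [8, 19] -> [8] and [19]
  Merge: [8] + [19] -> [8, 19]
  Split: [3, 12] -> [3] and [12]
  Merge: [3] + [12] -> [3, 12]
Merge: [8, 19] + [3, 12] -> [3, 8, 12, 19]

Final sorted array: [3, 8, 12, 19]

The merge sort proceeds by recursively splitting the array and merging sorted halves.
After all merges, the sorted array is [3, 8, 12, 19].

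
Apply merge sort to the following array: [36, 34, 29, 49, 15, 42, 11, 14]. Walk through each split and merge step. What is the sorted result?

Merge sort trace:

Split: [36, 34, 29, 49, 15, 42, 11, 14] -> [36, 34, 29, 49] and [15, 42, 11, 14]
  Split: [36, 34, 29, 49] -> [36, 34] and [29, 49]
    Split: [36, 34] -> [36] and [34]
    Merge: [36] + [34] -> [34, 36]
    Split: [29, 49] -> [29] and [49]
    Merge: [29] + [49] -> [29, 49]
  Merge: [34, 36] + [29, 49] -> [29, 34, 36, 49]
  Split: [15, 42, 11, 14] -> [15, 42] and [11, 14]
    Split: [15, 42] -> [15] and [42]
    Merge: [15] + [42] -> [15, 42]
    Split: [11, 14] -> [11] and [14]
    Merge: [11] + [14] -> [11, 14]
  Merge: [15, 42] + [11, 14] -> [11, 14, 15, 42]
Merge: [29, 34, 36, 49] + [11, 14, 15, 42] -> [11, 14, 15, 29, 34, 36, 42, 49]

Final sorted array: [11, 14, 15, 29, 34, 36, 42, 49]

The merge sort proceeds by recursively splitting the array and merging sorted halves.
After all merges, the sorted array is [11, 14, 15, 29, 34, 36, 42, 49].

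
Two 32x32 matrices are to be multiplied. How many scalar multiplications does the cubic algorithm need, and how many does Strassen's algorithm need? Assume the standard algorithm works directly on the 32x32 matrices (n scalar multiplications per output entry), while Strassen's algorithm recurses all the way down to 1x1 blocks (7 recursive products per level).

Matrix multiplication for 32x32 matrices:

Standard algorithm: 32^3 = 32768 multiplications
Strassen's algorithm: 7^(log2(32)) = 7^5 = 16807 multiplications
Savings: 32768 - 16807 = 15961 multiplications

Standard: 32768 multiplications (32^3). Strassen: 16807 multiplications (7^5). Strassen reduces 8 recursive multiplications to 7 at each level.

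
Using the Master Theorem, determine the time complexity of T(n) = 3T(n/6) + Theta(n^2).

Master Theorem for T(n) = 3T(n/6) + O(n^2):

a = 3, b = 6, c = 2
log_b(a) = log_6(3) = 0.6131

Case 3: c = 2 > log_6(3) = 0.6131
T(n) = O(n^2) = O(n^2)

For T(n) = 3T(n/6) + O(n^2): log_6(3) = 0.6131. This is Case 3 of the Master Theorem (c > log_b(a), work dominated by root), giving O(n^2).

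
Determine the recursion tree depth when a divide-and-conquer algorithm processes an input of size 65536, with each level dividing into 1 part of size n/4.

For divide and conquer with division factor 4:

Problem sizes at each level:
Level 0: 65536
Level 1: 16384
Level 2: 4096
Level 3: 1024
Level 4: 256
Level 5: 64
Level 6: 16
Level 7: 4
Level 8: 1

The root is level 0 and the size-1 base case is level 8 (the tree spans levels 0 through 8, i.e. 9 levels counting the root), so the depth is the number of divisions: log_4(65536) = 8

The recursion tree depth is log_4(65536) = 8. At each level, the problem size is divided by 4, so it takes 8 divisions to reduce to a base case of size 1. The algorithm makes 1 recursive call at each level.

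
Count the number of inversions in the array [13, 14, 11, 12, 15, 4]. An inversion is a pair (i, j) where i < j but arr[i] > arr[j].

Finding inversions in [13, 14, 11, 12, 15, 4]:

(0, 2): arr[0]=13 > arr[2]=11
(0, 3): arr[0]=13 > arr[3]=12
(0, 5): arr[0]=13 > arr[5]=4
(1, 2): arr[1]=14 > arr[2]=11
(1, 3): arr[1]=14 > arr[3]=12
(1, 5): arr[1]=14 > arr[5]=4
(2, 5): arr[2]=11 > arr[5]=4
(3, 5): arr[3]=12 > arr[5]=4
(4, 5): arr[4]=15 > arr[5]=4

Total inversions: 9

The array has 9 inversion(s): (0,2), (0,3), (0,5), (1,2), (1,3), (1,5), (2,5), (3,5), (4,5). Each pair (i,j) satisfies i < j and arr[i] > arr[j].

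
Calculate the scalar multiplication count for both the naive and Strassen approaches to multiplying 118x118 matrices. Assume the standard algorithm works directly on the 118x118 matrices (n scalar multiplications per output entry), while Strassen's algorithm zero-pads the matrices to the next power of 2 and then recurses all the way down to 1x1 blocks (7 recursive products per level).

Matrix multiplication for 118x118 matrices:

Strassen's algorithm requires power-of-2 dimensions. Pad 118x118 to 128x128 (next power of 2).

Standard algorithm: 118^3 = 1643032 multiplications
Strassen's algorithm: 7^(log2(128)) = 7^7 = 823543 multiplications
Savings: 1643032 - 823543 = 819489 multiplications

Standard: 1643032 multiplications (118^3). Strassen: 823543 multiplications (7^7, after padding to 128x128). Strassen reduces 8 recursive multiplications to 7 at each level.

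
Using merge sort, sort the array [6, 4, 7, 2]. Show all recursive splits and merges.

Merge sort trace:

Split: [6, 4, 7, 2] -> [6, 4] and [7, 2]
  Split: [6, 4] -> [6] and [4]
  Merge: [6] + [4] -> [4, 6]
  Split: [7, 2] -> [7] and [2]
  Merge: [7] + [2] -> [2, 7]
Merge: [4, 6] + [2, 7] -> [2, 4, 6, 7]

Final sorted array: [2, 4, 6, 7]

The merge sort proceeds by recursively splitting the array and merging sorted halves.
After all merges, the sorted array is [2, 4, 6, 7].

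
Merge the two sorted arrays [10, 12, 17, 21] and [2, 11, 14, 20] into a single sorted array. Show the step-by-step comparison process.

Merging process:

Compare 10 vs 2: take 2 from right. Merged: [2]
Compare 10 vs 11: take 10 from left. Merged: [2, 10]
Compare 12 vs 11: take 11 from right. Merged: [2, 10, 11]
Compare 12 vs 14: take 12 from left. Merged: [2, 10, 11, 12]
Compare 17 vs 14: take 14 from right. Merged: [2, 10, 11, 12, 14]
Compare 17 vs 20: take 17 from left. Merged: [2, 10, 11, 12, 14, 17]
Compare 21 vs 20: take 20 from right. Merged: [2, 10, 11, 12, 14, 17, 20]
Append remaining from left: [21]. Merged: [2, 10, 11, 12, 14, 17, 20, 21]

Final merged array: [2, 10, 11, 12, 14, 17, 20, 21]
Total comparisons: 7

The merged array is [2, 10, 11, 12, 14, 17, 20, 21], requiring 7 comparisons. The merge step runs in O(n) time where n is the total number of elements.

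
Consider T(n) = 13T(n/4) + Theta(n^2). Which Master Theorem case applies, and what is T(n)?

Master Theorem for T(n) = 13T(n/4) + O(n^2):

a = 13, b = 4, c = 2
log_b(a) = log_4(13) = 1.8502

Case 3: c = 2 > log_4(13) = 1.8502
T(n) = O(n^2) = O(n^2)

For T(n) = 13T(n/4) + O(n^2): log_4(13) = 1.8502. This is Case 3 of the Master Theorem (c > log_b(a), work dominated by root), giving O(n^2).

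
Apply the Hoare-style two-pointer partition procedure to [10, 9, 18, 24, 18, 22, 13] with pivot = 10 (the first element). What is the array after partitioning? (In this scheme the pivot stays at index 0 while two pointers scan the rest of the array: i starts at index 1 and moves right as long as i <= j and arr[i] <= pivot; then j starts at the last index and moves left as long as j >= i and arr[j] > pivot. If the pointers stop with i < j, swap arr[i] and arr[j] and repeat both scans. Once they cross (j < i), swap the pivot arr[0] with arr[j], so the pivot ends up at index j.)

Hoare-style two-pointer partition with pivot = 10:

Initial array: [10, 9, 18, 24, 18, 22, 13]

Pointers start at i = 1, j = 6.
i ends at 2, j ends at 1: the pointers have crossed (j < i), so scanning stops.

Swap pivot arr[0] with arr[1] to place pivot at position 1: [9, 10, 18, 24, 18, 22, 13]
Pivot position: 1

After partitioning with pivot 10, the array becomes [9, 10, 18, 24, 18, 22, 13]. The pivot is placed at index 1. All elements to the left of the pivot are <= 10, and all elements to the right are > 10.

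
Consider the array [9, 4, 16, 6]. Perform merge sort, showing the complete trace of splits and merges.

Merge sort trace:

Split: [9, 4, 16, 6] -> [9, 4] and [16, 6]
  Split: [9, 4] -> [9] and [4]
  Merge: [9] + [4] -> [4, 9]
  Split: [16, 6] -> [16] and [6]
  Merge: [16] + [6] -> [6, 16]
Merge: [4, 9] + [6, 16] -> [4, 6, 9, 16]

Final sorted array: [4, 6, 9, 16]

The merge sort proceeds by recursively splitting the array and merging sorted halves.
After all merges, the sorted array is [4, 6, 9, 16].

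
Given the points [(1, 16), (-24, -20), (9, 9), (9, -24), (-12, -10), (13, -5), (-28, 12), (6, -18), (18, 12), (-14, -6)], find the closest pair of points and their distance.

Computing all pairwise distances among 10 points:

d((1, 16), (-24, -20)) = 43.8292
d((1, 16), (9, 9)) = 10.6301
d((1, 16), (9, -24)) = 40.7922
d((1, 16), (-12, -10)) = 29.0689
d((1, 16), (13, -5)) = 24.1868
d((1, 16), (-28, 12)) = 29.2746
d((1, 16), (6, -18)) = 34.3657
d((1, 16), (18, 12)) = 17.4642
d((1, 16), (-14, -6)) = 26.6271
d((-24, -20), (9, 9)) = 43.9318
d((-24, -20), (9, -24)) = 33.2415
d((-24, -20), (-12, -10)) = 15.6205
d((-24, -20), (13, -5)) = 39.9249
d((-24, -20), (-28, 12)) = 32.249
d((-24, -20), (6, -18)) = 30.0666
d((-24, -20), (18, 12)) = 52.8015
d((-24, -20), (-14, -6)) = 17.2047
d((9, 9), (9, -24)) = 33.0
d((9, 9), (-12, -10)) = 28.3196
d((9, 9), (13, -5)) = 14.5602
d((9, 9), (-28, 12)) = 37.1214
d((9, 9), (6, -18)) = 27.1662
d((9, 9), (18, 12)) = 9.4868
d((9, 9), (-14, -6)) = 27.4591
d((9, -24), (-12, -10)) = 25.2389
d((9, -24), (13, -5)) = 19.4165
d((9, -24), (-28, 12)) = 51.6236
d((9, -24), (6, -18)) = 6.7082
d((9, -24), (18, 12)) = 37.108
d((9, -24), (-14, -6)) = 29.2062
d((-12, -10), (13, -5)) = 25.4951
d((-12, -10), (-28, 12)) = 27.2029
d((-12, -10), (6, -18)) = 19.6977
d((-12, -10), (18, 12)) = 37.2022
d((-12, -10), (-14, -6)) = 4.4721 <-- minimum
d((13, -5), (-28, 12)) = 44.3847
d((13, -5), (6, -18)) = 14.7648
d((13, -5), (18, 12)) = 17.72
d((13, -5), (-14, -6)) = 27.0185
d((-28, 12), (6, -18)) = 45.3431
d((-28, 12), (18, 12)) = 46.0
d((-28, 12), (-14, -6)) = 22.8035
d((6, -18), (18, 12)) = 32.311
d((6, -18), (-14, -6)) = 23.3238
d((18, 12), (-14, -6)) = 36.7151

Closest pair: (-12, -10) and (-14, -6) with distance 4.4721

The closest pair is (-12, -10) and (-14, -6) with Euclidean distance 4.4721. For 10 points, brute-force pairwise comparison is shown above. For large n, the divide-and-conquer algorithm (sort by x, recurse on halves, check the dividing strip) achieves O(n log n).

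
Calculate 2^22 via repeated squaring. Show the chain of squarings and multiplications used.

Computing 2^22 by squaring (build up from 2^1; each line after the first costs one multiplication):

2^1 = 2
2^2 = (2^1)^2 = 2^2 = 4
2^4 = (2^2)^2 = 4^2 = 16
2^5 = 2 * 2^4 = 2 * 16 = 32
2^10 = (2^5)^2 = 32^2 = 1024
2^11 = 2 * 2^10 = 2 * 1024 = 2048
2^22 = (2^11)^2 = 2048^2 = 4194304

Result: 4194304
Multiplications needed: 6 (6 lines after 2^1)

2^22 = 4194304. Using exponentiation by squaring, this requires 6 multiplications. The key idea: if the exponent is even, square the half-power; if odd, multiply by the base once.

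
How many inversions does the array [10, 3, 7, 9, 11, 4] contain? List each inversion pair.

Finding inversions in [10, 3, 7, 9, 11, 4]:

(0, 1): arr[0]=10 > arr[1]=3
(0, 2): arr[0]=10 > arr[2]=7
(0, 3): arr[0]=10 > arr[3]=9
(0, 5): arr[0]=10 > arr[5]=4
(2, 5): arr[2]=7 > arr[5]=4
(3, 5): arr[3]=9 > arr[5]=4
(4, 5): arr[4]=11 > arr[5]=4

Total inversions: 7

The array has 7 inversion(s): (0,1), (0,2), (0,3), (0,5), (2,5), (3,5), (4,5). Each pair (i,j) satisfies i < j and arr[i] > arr[j].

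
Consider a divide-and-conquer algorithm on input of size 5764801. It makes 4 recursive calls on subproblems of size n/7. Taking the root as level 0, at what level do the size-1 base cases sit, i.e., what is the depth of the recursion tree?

For divide and conquer with division factor 7:

Problem sizes at each level:
Level 0: 5764801
Level 1: 823543
Level 2: 117649
Level 3: 16807
Level 4: 2401
Level 5: 343
Level 6: 49
Level 7: 7
Level 8: 1

The root is level 0 and the size-1 base case is level 8 (the tree spans levels 0 through 8, i.e. 9 levels counting the root), so the depth is the number of divisions: log_7(5764801) = 8

The recursion tree depth is log_7(5764801) = 8. At each level, the problem size is divided by 7, so it takes 8 divisions to reduce to a base case of size 1. The algorithm makes 4 recursive calls at each level.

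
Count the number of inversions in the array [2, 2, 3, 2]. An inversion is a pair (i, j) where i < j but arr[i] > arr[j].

Finding inversions in [2, 2, 3, 2]:

(2, 3): arr[2]=3 > arr[3]=2

Total inversions: 1

The array has 1 inversion(s): (2,3). Each pair (i,j) satisfies i < j and arr[i] > arr[j].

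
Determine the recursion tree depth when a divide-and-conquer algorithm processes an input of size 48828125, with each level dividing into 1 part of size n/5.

For divide and conquer with division factor 5:

Problem sizes at each level:
Level 0: 48828125
Level 1: 9765625
Level 2: 1953125
Level 3: 390625
Level 4: 78125
Level 5: 15625
Level 6: 3125
Level 7: 625
Level 8: 125
Level 9: 25
Level 10: 5
Level 11: 1

The root is level 0 and the size-1 base case is level 11 (the tree spans levels 0 through 11, i.e. 12 levels counting the root), so the depth is the number of divisions: log_5(48828125) = 11

The recursion tree depth is log_5(48828125) = 11. At each level, the problem size is divided by 5, so it takes 11 divisions to reduce to a base case of size 1. The algorithm makes 1 recursive call at each level.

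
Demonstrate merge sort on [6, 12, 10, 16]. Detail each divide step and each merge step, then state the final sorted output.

Merge sort trace:

Split: [6, 12, 10, 16] -> [6, 12] and [10, 16]
  Split: [6, 12] -> [6] and [12]
  Merge: [6] + [12] -> [6, 12]
  Split: [10, 16] -> [10] and [16]
  Merge: [10] + [16] -> [10, 16]
Merge: [6, 12] + [10, 16] -> [6, 10, 12, 16]

Final sorted array: [6, 10, 12, 16]

The merge sort proceeds by recursively splitting the array and merging sorted halves.
After all merges, the sorted array is [6, 10, 12, 16].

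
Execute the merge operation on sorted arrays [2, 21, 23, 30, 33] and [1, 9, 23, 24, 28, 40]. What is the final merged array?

Merging process:

Compare 2 vs 1: take 1 from right. Merged: [1]
Compare 2 vs 9: take 2 from left. Merged: [1, 2]
Compare 21 vs 9: take 9 from right. Merged: [1, 2, 9]
Compare 21 vs 23: take 21 from left. Merged: [1, 2, 9, 21]
Compare 23 vs 23: take 23 from left. Merged: [1, 2, 9, 21, 23]
Compare 30 vs 23: take 23 from right. Merged: [1, 2, 9, 21, 23, 23]
Compare 30 vs 24: take 24 from right. Merged: [1, 2, 9, 21, 23, 23, 24]
Compare 30 vs 28: take 28 from right. Merged: [1, 2, 9, 21, 23, 23, 24, 28]
Compare 30 vs 40: take 30 from left. Merged: [1, 2, 9, 21, 23, 23, 24, 28, 30]
Compare 33 vs 40: take 33 from left. Merged: [1, 2, 9, 21, 23, 23, 24, 28, 30, 33]
Append remaining from right: [40]. Merged: [1, 2, 9, 21, 23, 23, 24, 28, 30, 33, 40]

Final merged array: [1, 2, 9, 21, 23, 23, 24, 28, 30, 33, 40]
Total comparisons: 10

The merged array is [1, 2, 9, 21, 23, 23, 24, 28, 30, 33, 40], requiring 10 comparisons. The merge step runs in O(n) time where n is the total number of elements.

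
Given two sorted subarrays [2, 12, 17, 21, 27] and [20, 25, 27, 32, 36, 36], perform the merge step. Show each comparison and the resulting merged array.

Merging process:

Compare 2 vs 20: take 2 from left. Merged: [2]
Compare 12 vs 20: take 12 from left. Merged: [2, 12]
Compare 17 vs 20: take 17 from left. Merged: [2, 12, 17]
Compare 21 vs 20: take 20 from right. Merged: [2, 12, 17, 20]
Compare 21 vs 25: take 21 from left. Merged: [2, 12, 17, 20, 21]
Compare 27 vs 25: take 25 from right. Merged: [2, 12, 17, 20, 21, 25]
Compare 27 vs 27: take 27 from left. Merged: [2, 12, 17, 20, 21, 25, 27]
Append remaining from right: [27, 32, 36, 36]. Merged: [2, 12, 17, 20, 21, 25, 27, 27, 32, 36, 36]

Final merged array: [2, 12, 17, 20, 21, 25, 27, 27, 32, 36, 36]
Total comparisons: 7

The merged array is [2, 12, 17, 20, 21, 25, 27, 27, 32, 36, 36], requiring 7 comparisons. The merge step runs in O(n) time where n is the total number of elements.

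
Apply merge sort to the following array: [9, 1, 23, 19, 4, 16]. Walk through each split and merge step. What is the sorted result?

Merge sort trace:

Split: [9, 1, 23, 19, 4, 16] -> [9, 1, 23] and [19, 4, 16]
  Split: [9, 1, 23] -> [9] and [1, 23]
    Split: [1, 23] -> [1] and [23]
    Merge: [1] + [23] -> [1, 23]
  Merge: [9] + [1, 23] -> [1, 9, 23]
  Split: [19, 4, 16] -> [19] and [4, 16]
    Split: [4, 16] -> [4] and [16]
    Merge: [4] + [16] -> [4, 16]
  Merge: [19] + [4, 16] -> [4, 16, 19]
Merge: [1, 9, 23] + [4, 16, 19] -> [1, 4, 9, 16, 19, 23]

Final sorted array: [1, 4, 9, 16, 19, 23]

The merge sort proceeds by recursively splitting the array and merging sorted halves.
After all merges, the sorted array is [1, 4, 9, 16, 19, 23].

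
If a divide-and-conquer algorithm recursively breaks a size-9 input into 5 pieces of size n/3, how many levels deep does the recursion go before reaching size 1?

For divide and conquer with division factor 3:

Problem sizes at each level:
Level 0: 9
Level 1: 3
Level 2: 1

The root is level 0 and the size-1 base case is level 2 (the tree spans levels 0 through 2, i.e. 3 levels counting the root), so the depth is the number of divisions: log_3(9) = 2

The recursion tree depth is log_3(9) = 2. At each level, the problem size is divided by 3, so it takes 2 divisions to reduce to a base case of size 1. The algorithm makes 5 recursive calls at each level.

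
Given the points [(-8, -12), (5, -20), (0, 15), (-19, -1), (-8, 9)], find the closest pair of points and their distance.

Computing all pairwise distances among 5 points:

d((-8, -12), (5, -20)) = 15.2643
d((-8, -12), (0, 15)) = 28.1603
d((-8, -12), (-19, -1)) = 15.5563
d((-8, -12), (-8, 9)) = 21.0
d((5, -20), (0, 15)) = 35.3553
d((5, -20), (-19, -1)) = 30.6105
d((5, -20), (-8, 9)) = 31.7805
d((0, 15), (-19, -1)) = 24.8395
d((0, 15), (-8, 9)) = 10.0 <-- minimum
d((-19, -1), (-8, 9)) = 14.8661

Closest pair: (0, 15) and (-8, 9) with distance 10.0

The closest pair is (0, 15) and (-8, 9) with Euclidean distance 10.0. For 5 points, brute-force pairwise comparison is shown above. For large n, the divide-and-conquer algorithm (sort by x, recurse on halves, check the dividing strip) achieves O(n log n).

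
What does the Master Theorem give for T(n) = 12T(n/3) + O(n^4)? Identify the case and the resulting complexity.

Master Theorem for T(n) = 12T(n/3) + O(n^4):

a = 12, b = 3, c = 4
log_b(a) = log_3(12) = 2.2619

Case 3: c = 4 > log_3(12) = 2.2619
T(n) = O(n^4) = O(n^4)

For T(n) = 12T(n/3) + O(n^4): log_3(12) = 2.2619. This is Case 3 of the Master Theorem (c > log_b(a), work dominated by root), giving O(n^4).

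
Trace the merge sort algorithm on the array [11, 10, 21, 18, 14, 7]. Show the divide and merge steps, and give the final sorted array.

Merge sort trace:

Split: [11, 10, 21, 18, 14, 7] -> [11, 10, 21] and [18, 14, 7]
  Split: [11, 10, 21] -> [11] and [10, 21]
    Split: [10, 21] -> [10] and [21]
    Merge: [10] + [21] -> [10, 21]
  Merge: [11] + [10, 21] -> [10, 11, 21]
  Split: [18, 14, 7] -> [18] and [14, 7]
    Split: [14, 7] -> [14] and [7]
    Merge: [14] + [7] -> [7, 14]
  Merge: [18] + [7, 14] -> [7, 14, 18]
Merge: [10, 11, 21] + [7, 14, 18] -> [7, 10, 11, 14, 18, 21]

Final sorted array: [7, 10, 11, 14, 18, 21]

The merge sort proceeds by recursively splitting the array and merging sorted halves.
After all merges, the sorted array is [7, 10, 11, 14, 18, 21].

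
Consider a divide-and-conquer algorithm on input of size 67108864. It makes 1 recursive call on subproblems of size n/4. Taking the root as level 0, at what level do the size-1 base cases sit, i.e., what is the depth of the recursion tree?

For divide and conquer with division factor 4:

Problem sizes at each level:
Level 0: 67108864
Level 1: 16777216
Level 2: 4194304
Level 3: 1048576
Level 4: 262144
Level 5: 65536
Level 6: 16384
Level 7: 4096
Level 8: 1024
Level 9: 256
Level 10: 64
Level 11: 16
Level 12: 4
Level 13: 1

The root is level 0 and the size-1 base case is level 13 (the tree spans levels 0 through 13, i.e. 14 levels counting the root), so the depth is the number of divisions: log_4(67108864) = 13

The recursion tree depth is log_4(67108864) = 13. At each level, the problem size is divided by 4, so it takes 13 divisions to reduce to a base case of size 1. The algorithm makes 1 recursive call at each level.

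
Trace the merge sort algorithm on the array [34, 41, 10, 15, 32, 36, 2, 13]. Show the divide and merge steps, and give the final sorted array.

Merge sort trace:

Split: [34, 41, 10, 15, 32, 36, 2, 13] -> [34, 41, 10, 15] and [32, 36, 2, 13]
  Split: [34, 41, 10, 15] -> [34, 41] and [10, 15]
    Split: [34, 41] -> [34] and [41]
    Merge: [34] + [41] -> [34, 41]
    Split: [10, 15] -> [10] and [15]
    Merge: [10] + [15] -> [10, 15]
  Merge: [34, 41] + [10, 15] -> [10, 15, 34, 41]
  Split: [32, 36, 2, 13] -> [32, 36] and [2, 13]
    Split: [32, 36] -> [32] and [36]
    Merge: [32] + [36] -> [32, 36]
    Split: [2, 13] -> [2] and [13]
    Merge: [2] + [13] -> [2, 13]
  Merge: [32, 36] + [2, 13] -> [2, 13, 32, 36]
Merge: [10, 15, 34, 41] + [2, 13, 32, 36] -> [2, 10, 13, 15, 32, 34, 36, 41]

Final sorted array: [2, 10, 13, 15, 32, 34, 36, 41]

The merge sort proceeds by recursively splitting the array and merging sorted halves.
After all merges, the sorted array is [2, 10, 13, 15, 32, 34, 36, 41].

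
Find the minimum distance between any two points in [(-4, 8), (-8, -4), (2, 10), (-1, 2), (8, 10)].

Computing all pairwise distances among 5 points:

d((-4, 8), (-8, -4)) = 12.6491
d((-4, 8), (2, 10)) = 6.3246
d((-4, 8), (-1, 2)) = 6.7082
d((-4, 8), (8, 10)) = 12.1655
d((-8, -4), (2, 10)) = 17.2047
d((-8, -4), (-1, 2)) = 9.2195
d((-8, -4), (8, 10)) = 21.2603
d((2, 10), (-1, 2)) = 8.544
d((2, 10), (8, 10)) = 6.0 <-- minimum
d((-1, 2), (8, 10)) = 12.0416

Closest pair: (2, 10) and (8, 10) with distance 6.0

The closest pair is (2, 10) and (8, 10) with Euclidean distance 6.0. For 5 points, brute-force pairwise comparison is shown above. For large n, the divide-and-conquer algorithm (sort by x, recurse on halves, check the dividing strip) achieves O(n log n).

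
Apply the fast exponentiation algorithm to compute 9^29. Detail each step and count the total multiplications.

Computing 9^29 by squaring (build up from 9^1; each line after the first costs one multiplication):

9^1 = 9
9^2 = (9^1)^2 = 9^2 = 81
9^3 = 9 * 9^2 = 9 * 81 = 729
9^6 = (9^3)^2 = 729^2 = 531441
9^7 = 9 * 9^6 = 9 * 531441 = 4782969
9^14 = (9^7)^2 = 4782969^2 = 22876792454961
9^28 = (9^14)^2 = 22876792454961^2 = 523347633027360537213511521
9^29 = 9 * 9^28 = 9 * 523347633027360537213511521 = 4710128697246244834921603689

Result: 4710128697246244834921603689
Multiplications needed: 7 (7 lines after 9^1)

9^29 = 4710128697246244834921603689. Using exponentiation by squaring, this requires 7 multiplications. The key idea: if the exponent is even, square the half-power; if odd, multiply by the base once.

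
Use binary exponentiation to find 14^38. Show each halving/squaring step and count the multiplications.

Computing 14^38 by squaring (build up from 14^1; each line after the first costs one multiplication):

14^1 = 14
14^2 = (14^1)^2 = 14^2 = 196
14^4 = (14^2)^2 = 196^2 = 38416
14^8 = (14^4)^2 = 38416^2 = 1475789056
14^9 = 14 * 14^8 = 14 * 1475789056 = 20661046784
14^18 = (14^9)^2 = 20661046784^2 = 426878854210636742656
14^19 = 14 * 14^18 = 14 * 426878854210636742656 = 5976303958948914397184
14^38 = (14^19)^2 = 5976303958948914397184^2 = 35716209009748467500288285041727074107129856

Result: 35716209009748467500288285041727074107129856
Multiplications needed: 7 (7 lines after 14^1)

14^38 = 35716209009748467500288285041727074107129856. Using exponentiation by squaring, this requires 7 multiplications. The key idea: if the exponent is even, square the half-power; if odd, multiply by the base once.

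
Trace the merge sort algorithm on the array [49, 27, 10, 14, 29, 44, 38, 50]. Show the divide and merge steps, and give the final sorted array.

Merge sort trace:

Split: [49, 27, 10, 14, 29, 44, 38, 50] -> [49, 27, 10, 14] and [29, 44, 38, 50]
  Split: [49, 27, 10, 14] -> [49, 27] and [10, 14]
    Split: [49, 27] -> [49] and [27]
    Merge: [49] + [27] -> [27, 49]
    Split: [10, 14] -> [10] and [14]
    Merge: [10] + [14] -> [10, 14]
  Merge: [27, 49] + [10, 14] -> [10, 14, 27, 49]
  Split: [29, 44, 38, 50] -> [29, 44] and [38, 50]
    Split: [29, 44] -> [29] and [44]
    Merge: [29] + [44] -> [29, 44]
    Split: [38, 50] -> [38] and [50]
    Merge: [38] + [50] -> [38, 50]
  Merge: [29, 44] + [38, 50] -> [29, 38, 44, 50]
Merge: [10, 14, 27, 49] + [29, 38, 44, 50] -> [10, 14, 27, 29, 38, 44, 49, 50]

Final sorted array: [10, 14, 27, 29, 38, 44, 49, 50]

The merge sort proceeds by recursively splitting the array and merging sorted halves.
After all merges, the sorted array is [10, 14, 27, 29, 38, 44, 49, 50].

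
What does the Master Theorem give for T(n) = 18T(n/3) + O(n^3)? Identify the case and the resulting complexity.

Master Theorem for T(n) = 18T(n/3) + O(n^3):

a = 18, b = 3, c = 3
log_b(a) = log_3(18) = 2.6309

Case 3: c = 3 > log_3(18) = 2.6309
T(n) = O(n^3) = O(n^3)

For T(n) = 18T(n/3) + O(n^3): log_3(18) = 2.6309. This is Case 3 of the Master Theorem (c > log_b(a), work dominated by root), giving O(n^3).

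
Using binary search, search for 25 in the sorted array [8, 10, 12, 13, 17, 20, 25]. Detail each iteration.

Binary search for 25 in [8, 10, 12, 13, 17, 20, 25]:

lo=0, hi=6, mid=3, arr[mid]=13 -> 13 < 25, search right half
lo=4, hi=6, mid=5, arr[mid]=20 -> 20 < 25, search right half
lo=6, hi=6, mid=6, arr[mid]=25 -> Found target at index 6!

Binary search finds 25 at index 6 after 3 comparisons. The search repeatedly halves the search space by comparing with the middle element.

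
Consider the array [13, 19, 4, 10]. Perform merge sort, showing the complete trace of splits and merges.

Merge sort trace:

Split: [13, 19, 4, 10] -> [13, 19] and [4, 10]
  Split: [13, 19] -> [13] and [19]
  Merge: [13] + [19] -> [13, 19]
  Split: [4, 10] -> [4] and [10]
  Merge: [4] + [10] -> [4, 10]
Merge: [13, 19] + [4, 10] -> [4, 10, 13, 19]

Final sorted array: [4, 10, 13, 19]

The merge sort proceeds by recursively splitting the array and merging sorted halves.
After all merges, the sorted array is [4, 10, 13, 19].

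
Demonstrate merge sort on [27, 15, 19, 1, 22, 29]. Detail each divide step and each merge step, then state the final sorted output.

Merge sort trace:

Split: [27, 15, 19, 1, 22, 29] -> [27, 15, 19] and [1, 22, 29]
  Split: [27, 15, 19] -> [27] and [15, 19]
    Split: [15, 19] -> [15] and [19]
    Merge: [15] + [19] -> [15, 19]
  Merge: [27] + [15, 19] -> [15, 19, 27]
  Split: [1, 22, 29] -> [1] and [22, 29]
    Split: [22, 29] -> [22] and [29]
    Merge: [22] + [29] -> [22, 29]
  Merge: [1] + [22, 29] -> [1, 22, 29]
Merge: [15, 19, 27] + [1, 22, 29] -> [1, 15, 19, 22, 27, 29]

Final sorted array: [1, 15, 19, 22, 27, 29]

The merge sort proceeds by recursively splitting the array and merging sorted halves.
After all merges, the sorted array is [1, 15, 19, 22, 27, 29].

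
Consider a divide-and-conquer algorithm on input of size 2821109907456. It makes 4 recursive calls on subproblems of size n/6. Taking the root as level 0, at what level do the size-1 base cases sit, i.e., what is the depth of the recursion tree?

For divide and conquer with division factor 6:

Problem sizes at each level:
Level 0: 2821109907456
Level 1: 470184984576
Level 2: 78364164096
Level 3: 13060694016
Level 4: 2176782336
Level 5: 362797056
Level 6: 60466176
Level 7: 10077696
Level 8: 1679616
Level 9: 279936
Level 10: 46656
Level 11: 7776
Level 12: 1296
Level 13: 216
Level 14: 36
Level 15: 6
Level 16: 1

The root is level 0 and the size-1 base case is level 16 (the tree spans levels 0 through 16, i.e. 17 levels counting the root), so the depth is the number of divisions: log_6(2821109907456) = 16

The recursion tree depth is log_6(2821109907456) = 16. At each level, the problem size is divided by 6, so it takes 16 divisions to reduce to a base case of size 1. The algorithm makes 4 recursive calls at each level.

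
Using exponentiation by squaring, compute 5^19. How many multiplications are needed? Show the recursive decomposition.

Computing 5^19 by squaring (build up from 5^1; each line after the first costs one multiplication):

5^1 = 5
5^2 = (5^1)^2 = 5^2 = 25
5^4 = (5^2)^2 = 25^2 = 625
5^8 = (5^4)^2 = 625^2 = 390625
5^9 = 5 * 5^8 = 5 * 390625 = 1953125
5^18 = (5^9)^2 = 1953125^2 = 3814697265625
5^19 = 5 * 5^18 = 5 * 3814697265625 = 19073486328125

Result: 19073486328125
Multiplications needed: 6 (6 lines after 5^1)

5^19 = 19073486328125. Using exponentiation by squaring, this requires 6 multiplications. The key idea: if the exponent is even, square the half-power; if odd, multiply by the base once.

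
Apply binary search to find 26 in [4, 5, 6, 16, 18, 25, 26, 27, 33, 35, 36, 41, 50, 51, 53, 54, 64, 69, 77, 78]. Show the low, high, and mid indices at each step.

Binary search for 26 in [4, 5, 6, 16, 18, 25, 26, 27, 33, 35, 36, 41, 50, 51, 53, 54, 64, 69, 77, 78]:

lo=0, hi=19, mid=9, arr[mid]=35 -> 35 > 26, search left half
lo=0, hi=8, mid=4, arr[mid]=18 -> 18 < 26, search right half
lo=5, hi=8, mid=6, arr[mid]=26 -> Found target at index 6!

Binary search finds 26 at index 6 after 3 comparisons. The search repeatedly halves the search space by comparing with the middle element.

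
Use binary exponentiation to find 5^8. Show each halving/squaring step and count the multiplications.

Computing 5^8 by squaring (build up from 5^1; each line after the first costs one multiplication):

5^1 = 5
5^2 = (5^1)^2 = 5^2 = 25
5^4 = (5^2)^2 = 25^2 = 625
5^8 = (5^4)^2 = 625^2 = 390625

Result: 390625
Multiplications needed: 3 (3 lines after 5^1)

5^8 = 390625. Using exponentiation by squaring, this requires 3 multiplications. The key idea: if the exponent is even, square the half-power; if odd, multiply by the base once.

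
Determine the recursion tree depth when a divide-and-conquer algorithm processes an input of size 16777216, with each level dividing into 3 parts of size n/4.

For divide and conquer with division factor 4:

Problem sizes at each level:
Level 0: 16777216
Level 1: 4194304
Level 2: 1048576
Level 3: 262144
Level 4: 65536
Level 5: 16384
Level 6: 4096
Level 7: 1024
Level 8: 256
Level 9: 64
Level 10: 16
Level 11: 4
Level 12: 1

The root is level 0 and the size-1 base case is level 12 (the tree spans levels 0 through 12, i.e. 13 levels counting the root), so the depth is the number of divisions: log_4(16777216) = 12

The recursion tree depth is log_4(16777216) = 12. At each level, the problem size is divided by 4, so it takes 12 divisions to reduce to a base case of size 1. The algorithm makes 3 recursive calls at each level.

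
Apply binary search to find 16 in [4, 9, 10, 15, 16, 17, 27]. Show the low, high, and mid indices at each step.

Binary search for 16 in [4, 9, 10, 15, 16, 17, 27]:

lo=0, hi=6, mid=3, arr[mid]=15 -> 15 < 16, search right half
lo=4, hi=6, mid=5, arr[mid]=17 -> 17 > 16, search left half
lo=4, hi=4, mid=4, arr[mid]=16 -> Found target at index 4!

Binary search finds 16 at index 4 after 3 comparisons. The search repeatedly halves the search space by comparing with the middle element.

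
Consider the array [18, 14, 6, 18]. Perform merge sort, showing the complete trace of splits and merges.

Merge sort trace:

Split: [18, 14, 6, 18] -> [18, 14] and [6, 18]
  Split: [18, 14] -> [18] and [14]
  Merge: [18] + [14] -> [14, 18]
  Split: [6, 18] -> [6] and [18]
  Merge: [6] + [18] -> [6, 18]
Merge: [14, 18] + [6, 18] -> [6, 14, 18, 18]

Final sorted array: [6, 14, 18, 18]

The merge sort proceeds by recursively splitting the array and merging sorted halves.
After all merges, the sorted array is [6, 14, 18, 18].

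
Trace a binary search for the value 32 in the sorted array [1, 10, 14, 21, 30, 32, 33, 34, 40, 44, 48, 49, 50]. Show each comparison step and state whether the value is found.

Binary search for 32 in [1, 10, 14, 21, 30, 32, 33, 34, 40, 44, 48, 49, 50]:

lo=0, hi=12, mid=6, arr[mid]=33 -> 33 > 32, search left half
lo=0, hi=5, mid=2, arr[mid]=14 -> 14 < 32, search right half
lo=3, hi=5, mid=4, arr[mid]=30 -> 30 < 32, search right half
lo=5, hi=5, mid=5, arr[mid]=32 -> Found target at index 5!

Binary search finds 32 at index 5 after 4 comparisons. The search repeatedly halves the search space by comparing with the middle element.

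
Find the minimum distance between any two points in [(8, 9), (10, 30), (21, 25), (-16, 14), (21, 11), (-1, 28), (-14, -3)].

Computing all pairwise distances among 7 points:

d((8, 9), (10, 30)) = 21.095
d((8, 9), (21, 25)) = 20.6155
d((8, 9), (-16, 14)) = 24.5153
d((8, 9), (21, 11)) = 13.1529
d((8, 9), (-1, 28)) = 21.0238
d((8, 9), (-14, -3)) = 25.0599
d((10, 30), (21, 25)) = 12.083
d((10, 30), (-16, 14)) = 30.5287
d((10, 30), (21, 11)) = 21.9545
d((10, 30), (-1, 28)) = 11.1803 <-- minimum
d((10, 30), (-14, -3)) = 40.8044
d((21, 25), (-16, 14)) = 38.6005
d((21, 25), (21, 11)) = 14.0
d((21, 25), (-1, 28)) = 22.2036
d((21, 25), (-14, -3)) = 44.8219
d((-16, 14), (21, 11)) = 37.1214
d((-16, 14), (-1, 28)) = 20.5183
d((-16, 14), (-14, -3)) = 17.1172
d((21, 11), (-1, 28)) = 27.8029
d((21, 11), (-14, -3)) = 37.6962
d((-1, 28), (-14, -3)) = 33.6155

Closest pair: (10, 30) and (-1, 28) with distance 11.1803

The closest pair is (10, 30) and (-1, 28) with Euclidean distance 11.1803. For 7 points, brute-force pairwise comparison is shown above. For large n, the divide-and-conquer algorithm (sort by x, recurse on halves, check the dividing strip) achieves O(n log n).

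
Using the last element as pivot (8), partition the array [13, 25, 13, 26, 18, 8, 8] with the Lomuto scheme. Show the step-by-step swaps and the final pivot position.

Lomuto partition with pivot = 8:

Initial array: [13, 25, 13, 26, 18, 8, 8]

arr[0]=13 > 8: no swap
arr[1]=25 > 8: no swap
arr[2]=13 > 8: no swap
arr[3]=26 > 8: no swap
arr[4]=18 > 8: no swap
arr[5]=8 <= 8: swap with position 0, array becomes [8, 25, 13, 26, 18, 13, 8]

Place pivot at position 1: [8, 8, 13, 26, 18, 13, 25]
Pivot position: 1

After partitioning with pivot 8, the array becomes [8, 8, 13, 26, 18, 13, 25]. The pivot is placed at index 1. All elements to the left of the pivot are <= 8, and all elements to the right are > 8.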